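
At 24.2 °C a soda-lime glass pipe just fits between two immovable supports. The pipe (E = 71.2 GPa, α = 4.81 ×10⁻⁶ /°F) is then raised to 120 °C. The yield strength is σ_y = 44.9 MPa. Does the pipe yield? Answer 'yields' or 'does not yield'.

α = 4.81×10⁻⁶/°F × 9/5 = 8.66×10⁻⁶/K.
ΔT = 95.80 K. Constrained thermal stress σ = E·α·ΔT = 71.20×10³ MPa × 8.66×10⁻⁶ × 95.80 = 59.1 MPa (compressive).
Compare to σ_y = 44.9 MPa: σ ≥ σ_y, so it yields.

yields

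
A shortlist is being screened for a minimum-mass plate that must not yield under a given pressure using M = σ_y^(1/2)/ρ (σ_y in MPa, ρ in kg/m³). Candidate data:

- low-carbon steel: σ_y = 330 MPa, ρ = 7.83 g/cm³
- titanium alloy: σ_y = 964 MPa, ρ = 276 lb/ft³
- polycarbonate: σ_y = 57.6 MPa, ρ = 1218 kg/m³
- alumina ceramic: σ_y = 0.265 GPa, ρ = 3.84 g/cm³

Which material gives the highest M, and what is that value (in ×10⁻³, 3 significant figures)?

titanium alloy, M = 7.02×10⁻³

In SI units:
  low-carbon steel: σ_y = 330.0 MPa, ρ = 7830 kg/m³
  titanium alloy: σ_y = 964.0 MPa, ρ = 4421 kg/m³
  polycarbonate: σ_y = 57.60 MPa, ρ = 1218 kg/m³
  alumina ceramic: σ_y = 265.0 MPa, ρ = 3840 kg/m³
  titanium alloy: M = 7.02×10⁻³
  polycarbonate: M = 6.23×10⁻³
  alumina ceramic: M = 4.24×10⁻³
  low-carbon steel: M = 2.32×10⁻³
Highest index: titanium alloy.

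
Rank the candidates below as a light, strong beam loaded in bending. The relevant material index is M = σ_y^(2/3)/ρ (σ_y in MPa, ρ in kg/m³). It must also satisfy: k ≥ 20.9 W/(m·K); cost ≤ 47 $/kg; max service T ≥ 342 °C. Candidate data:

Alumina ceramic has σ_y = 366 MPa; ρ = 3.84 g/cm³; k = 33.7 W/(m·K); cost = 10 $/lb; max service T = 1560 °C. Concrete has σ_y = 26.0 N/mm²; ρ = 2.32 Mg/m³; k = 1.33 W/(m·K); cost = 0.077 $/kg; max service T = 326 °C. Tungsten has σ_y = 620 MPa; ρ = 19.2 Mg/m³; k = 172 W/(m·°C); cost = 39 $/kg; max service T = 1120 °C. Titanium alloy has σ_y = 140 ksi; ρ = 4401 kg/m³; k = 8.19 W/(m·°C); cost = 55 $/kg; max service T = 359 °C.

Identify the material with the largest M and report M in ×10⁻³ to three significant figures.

Screen on constraints: k ≥ 20.9 W/(m·K); cost ≤ 47 $/kg; max service T ≥ 342 °C. Survivors: alumina ceramic, tungsten.
Putting every candidate on a common basis:
  alumina ceramic: σ_y = 366.0 MPa, ρ = 3840 kg/m³
  tungsten: σ_y = 620.0 MPa, ρ = 19200 kg/m³
  alumina ceramic: M = 13.3×10⁻³
  tungsten: M = 3.79×10⁻³
The maximum is for alumina ceramic.

alumina ceramic, M = 13.3×10⁻³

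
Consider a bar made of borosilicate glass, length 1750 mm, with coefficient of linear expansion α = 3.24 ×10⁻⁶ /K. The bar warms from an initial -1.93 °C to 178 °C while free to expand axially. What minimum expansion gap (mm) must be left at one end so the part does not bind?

ΔT = 178 − (-1.93) = 179.9 K.
ΔL = α·L₀·ΔT = 3.24×10⁻⁶ × 1750 mm × 179.9 K = 1.02 mm.

1.02 mm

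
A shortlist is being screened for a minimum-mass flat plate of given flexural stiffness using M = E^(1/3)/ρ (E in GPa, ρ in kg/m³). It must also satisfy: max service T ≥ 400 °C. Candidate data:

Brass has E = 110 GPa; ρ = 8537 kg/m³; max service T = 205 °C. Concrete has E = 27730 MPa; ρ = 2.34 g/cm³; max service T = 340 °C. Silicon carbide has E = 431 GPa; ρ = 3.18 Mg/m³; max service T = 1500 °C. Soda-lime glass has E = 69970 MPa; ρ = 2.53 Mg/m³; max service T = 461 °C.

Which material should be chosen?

silicon carbide

Screen on constraints: max service T ≥ 400 °C. Survivors: silicon carbide, soda-lime glass.
Normalizing units and computing the index:
  silicon carbide: E = 431.0 GPa, ρ = 3180 kg/m³
  soda-lime glass: E = 69.97 GPa, ρ = 2530 kg/m³
  silicon carbide: M = 2.38×10⁻³
  soda-lime glass: M = 1.63×10⁻³
Silicon carbide ranks first.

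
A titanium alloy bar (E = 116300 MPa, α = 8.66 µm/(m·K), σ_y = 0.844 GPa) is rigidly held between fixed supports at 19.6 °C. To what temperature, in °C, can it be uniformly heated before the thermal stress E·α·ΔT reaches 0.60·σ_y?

E = 116300 MPa = 116.3 GPa.
σ_y = 0.844 GPa = 844.0 MPa.
E·α·ΔT = 506.4 MPa ⇒ ΔT = 506.4 / (116.3×10³ × 8.66×10⁻⁶) = 502.8 K.
T = 19.6 + 502.8 = 522.4 °C.

522 °C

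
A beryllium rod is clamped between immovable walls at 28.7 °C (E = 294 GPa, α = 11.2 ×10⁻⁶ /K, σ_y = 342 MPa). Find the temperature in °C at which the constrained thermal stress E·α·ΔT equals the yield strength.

E·α·ΔT = 342.0 MPa ⇒ ΔT = 342.0 / (294.0×10³ × 11.2×10⁻⁶) = 103.9 K.
T = 28.7 + 103.9 = 132.6 °C.

133 °C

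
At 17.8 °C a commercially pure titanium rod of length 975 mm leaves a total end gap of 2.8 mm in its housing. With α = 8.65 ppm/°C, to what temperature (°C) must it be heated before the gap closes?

350 °C

α·L₀·ΔT = 2.8 mm ⇒ ΔT = 2.8 / (8.65×10⁻⁶ × 975.0) = 332.0 K.
T = 17.8 + 332.0 = 349.8 °C.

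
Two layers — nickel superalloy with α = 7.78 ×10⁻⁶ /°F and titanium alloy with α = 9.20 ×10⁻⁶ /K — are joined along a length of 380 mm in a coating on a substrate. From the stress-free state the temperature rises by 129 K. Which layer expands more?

nickel superalloy

nickel superalloy: α = 7.78×10⁻⁶/°F × 9/5 = 14.0×10⁻⁶/K.
α(nickel superalloy) = 14.0×10⁻⁶/K vs α(titanium alloy) = 9.20×10⁻⁶/K.
Higher α expands more for the same ΔT: nickel superalloy.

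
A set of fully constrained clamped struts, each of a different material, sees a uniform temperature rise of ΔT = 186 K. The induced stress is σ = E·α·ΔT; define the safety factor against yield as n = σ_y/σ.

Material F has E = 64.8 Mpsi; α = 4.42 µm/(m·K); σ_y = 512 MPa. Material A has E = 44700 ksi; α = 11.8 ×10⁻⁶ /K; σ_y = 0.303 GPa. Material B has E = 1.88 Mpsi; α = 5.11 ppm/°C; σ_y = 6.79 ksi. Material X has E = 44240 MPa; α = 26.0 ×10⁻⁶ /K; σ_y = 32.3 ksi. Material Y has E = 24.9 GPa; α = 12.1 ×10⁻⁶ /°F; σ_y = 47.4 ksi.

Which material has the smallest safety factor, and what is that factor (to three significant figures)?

material A, n = 0.448

In consistent units (E in GPa, α in ×10⁻⁶/K, σ_y in MPa):
  material F: E = 446.8, α = 4.42, σ_y = 512.0 → σ = 367 MPa, n = 1.39
  material A: E = 308.2, α = 11.8, σ_y = 303.0 → σ = 676 MPa, n = 0.448
  material B: E = 12.96, α = 5.11, σ_y = 46.82 → σ = 12.3 MPa, n = 3.80
  material X: E = 44.24, α = 26.0, σ_y = 222.7 → σ = 214 MPa, n = 1.04
  material Y: E = 24.90, α = 21.8, σ_y = 326.8 → σ = 101 MPa, n = 3.24
Smallest n: material A with n = 0.448.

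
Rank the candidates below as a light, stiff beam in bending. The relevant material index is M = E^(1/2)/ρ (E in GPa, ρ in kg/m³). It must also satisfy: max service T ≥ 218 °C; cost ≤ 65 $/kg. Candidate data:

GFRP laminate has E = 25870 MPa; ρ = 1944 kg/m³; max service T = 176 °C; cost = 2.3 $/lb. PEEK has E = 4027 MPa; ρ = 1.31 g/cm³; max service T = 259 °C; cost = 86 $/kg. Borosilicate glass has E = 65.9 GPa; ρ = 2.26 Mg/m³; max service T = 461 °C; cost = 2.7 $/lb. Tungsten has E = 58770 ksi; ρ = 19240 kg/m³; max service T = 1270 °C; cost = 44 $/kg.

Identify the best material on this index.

borosilicate glass

Screen on constraints: max service T ≥ 218 °C; cost ≤ 65 $/kg. Survivors: borosilicate glass, tungsten.
In SI units:
  borosilicate glass: E = 65.90 GPa, ρ = 2260 kg/m³
  tungsten: E = 405.2 GPa, ρ = 19240 kg/m³
  borosilicate glass: M = 3.59×10⁻³
  tungsten: M = 1.05×10⁻³
The maximum is for borosilicate glass.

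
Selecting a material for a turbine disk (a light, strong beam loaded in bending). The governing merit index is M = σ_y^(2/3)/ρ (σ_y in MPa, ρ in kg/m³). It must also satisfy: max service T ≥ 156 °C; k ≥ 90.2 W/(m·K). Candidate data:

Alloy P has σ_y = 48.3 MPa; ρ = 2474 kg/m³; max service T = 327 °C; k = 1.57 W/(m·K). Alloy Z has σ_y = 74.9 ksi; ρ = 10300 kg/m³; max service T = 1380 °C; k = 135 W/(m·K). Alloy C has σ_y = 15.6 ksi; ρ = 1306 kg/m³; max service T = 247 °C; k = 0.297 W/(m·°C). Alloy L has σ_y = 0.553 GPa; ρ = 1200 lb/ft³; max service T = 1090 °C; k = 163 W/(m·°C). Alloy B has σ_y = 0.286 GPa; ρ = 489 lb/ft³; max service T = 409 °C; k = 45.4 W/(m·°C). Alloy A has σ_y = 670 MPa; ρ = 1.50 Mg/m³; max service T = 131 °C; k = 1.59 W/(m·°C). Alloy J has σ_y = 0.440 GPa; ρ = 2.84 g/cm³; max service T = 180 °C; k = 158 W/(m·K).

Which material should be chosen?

Screen on constraints: max service T ≥ 156 °C; k ≥ 90.2 W/(m·K). Survivors: alloy Z, alloy L, alloy J.
Convert each candidate to consistent units, then evaluate M:
  alloy Z: σ_y = 516.4 MPa, ρ = 10300 kg/m³
  alloy L: σ_y = 553.0 MPa, ρ = 19220 kg/m³
  alloy J: σ_y = 440.0 MPa, ρ = 2840 kg/m³
  alloy J: M = 20.4×10⁻³
  alloy Z: M = 6.25×10⁻³
  alloy L: M = 3.50×10⁻³
Alloy J has the largest M.

alloy J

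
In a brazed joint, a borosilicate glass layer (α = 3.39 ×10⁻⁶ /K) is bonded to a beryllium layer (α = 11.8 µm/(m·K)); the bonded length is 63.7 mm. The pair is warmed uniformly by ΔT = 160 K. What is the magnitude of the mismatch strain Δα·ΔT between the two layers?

1.35×10⁻³

Δα = |3.39 − 11.8|×10⁻⁶/K = 8.41×10⁻⁶/K.
Mismatch strain = Δα·ΔT = 8.41×10⁻⁶ × 160.0 = 1.35×10⁻³.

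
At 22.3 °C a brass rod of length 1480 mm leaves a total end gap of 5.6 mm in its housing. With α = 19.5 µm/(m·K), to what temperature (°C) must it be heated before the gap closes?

α·L₀·ΔT = 5.6 mm ⇒ ΔT = 5.6 / (19.5×10⁻⁶ × 1480.0) = 194.0 K.
T = 22.3 + 194.0 = 216.3 °C.

216 °C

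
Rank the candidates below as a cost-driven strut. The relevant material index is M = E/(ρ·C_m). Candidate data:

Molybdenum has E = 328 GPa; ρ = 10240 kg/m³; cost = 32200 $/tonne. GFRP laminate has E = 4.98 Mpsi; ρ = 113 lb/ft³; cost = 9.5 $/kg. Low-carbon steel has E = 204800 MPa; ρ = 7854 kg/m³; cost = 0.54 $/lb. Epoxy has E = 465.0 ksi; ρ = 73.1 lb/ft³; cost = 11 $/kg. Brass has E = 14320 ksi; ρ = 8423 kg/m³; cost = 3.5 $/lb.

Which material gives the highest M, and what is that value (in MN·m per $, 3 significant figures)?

low-carbon steel, M = 21.9 MN·m per $

Putting every candidate on a common basis:
  molybdenum: E = 328.0 GPa, ρ = 10240 kg/m³, cost = 32.20 $/kg
  GFRP laminate: E = 34.34 GPa, ρ = 1810 kg/m³, cost = 9.500 $/kg
  low-carbon steel: E = 204.8 GPa, ρ = 7854 kg/m³, cost = 1.190 $/kg
  epoxy: E = 3.206 GPa, ρ = 1171 kg/m³, cost = 11.00 $/kg
  brass: E = 98.73 GPa, ρ = 8423 kg/m³, cost = 7.716 $/kg
  low-carbon steel: M = 21.9 MN·m per $
  GFRP laminate: M = 2.00 MN·m per $
  brass: M = 1.52 MN·m per $
  molybdenum: M = 0.995 MN·m per $
  epoxy: M = 0.249 MN·m per $
Highest index: low-carbon steel.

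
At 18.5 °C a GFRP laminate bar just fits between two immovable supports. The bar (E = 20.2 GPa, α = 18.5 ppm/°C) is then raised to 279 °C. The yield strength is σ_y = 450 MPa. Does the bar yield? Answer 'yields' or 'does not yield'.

ΔT = 260.5 K. Constrained thermal stress σ = E·α·ΔT = 20.20×10³ MPa × 18.5×10⁻⁶ × 260.5 = 97.3 MPa (compressive).
Compare to σ_y = 450 MPa: σ < σ_y, so it does not yield.

does not yield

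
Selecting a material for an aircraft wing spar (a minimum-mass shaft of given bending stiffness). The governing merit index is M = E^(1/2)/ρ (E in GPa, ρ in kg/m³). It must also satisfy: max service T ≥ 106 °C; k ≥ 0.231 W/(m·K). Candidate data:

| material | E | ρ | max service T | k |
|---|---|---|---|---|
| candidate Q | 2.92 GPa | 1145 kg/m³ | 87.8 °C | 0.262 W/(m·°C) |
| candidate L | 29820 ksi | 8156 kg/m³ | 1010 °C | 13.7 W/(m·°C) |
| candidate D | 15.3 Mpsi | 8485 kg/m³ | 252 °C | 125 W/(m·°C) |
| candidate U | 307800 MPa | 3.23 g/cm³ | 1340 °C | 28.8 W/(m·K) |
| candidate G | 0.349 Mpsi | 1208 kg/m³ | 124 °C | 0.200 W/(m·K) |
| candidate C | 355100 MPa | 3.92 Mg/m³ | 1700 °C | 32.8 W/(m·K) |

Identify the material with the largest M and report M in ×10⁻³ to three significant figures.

candidate U, M = 5.43×10⁻³

Screen on constraints: max service T ≥ 106 °C; k ≥ 0.231 W/(m·K). Survivors: candidate L, candidate D, candidate U, candidate C.
Putting every candidate on a common basis:
  candidate L: E = 205.6 GPa, ρ = 8156 kg/m³
  candidate D: E = 105.5 GPa, ρ = 8485 kg/m³
  candidate U: E = 307.8 GPa, ρ = 3230 kg/m³
  candidate C: E = 355.1 GPa, ρ = 3920 kg/m³
  candidate U: M = 5.43×10⁻³
  candidate C: M = 4.81×10⁻³
  candidate L: M = 1.76×10⁻³
  candidate D: M = 1.21×10⁻³
Highest index: candidate U.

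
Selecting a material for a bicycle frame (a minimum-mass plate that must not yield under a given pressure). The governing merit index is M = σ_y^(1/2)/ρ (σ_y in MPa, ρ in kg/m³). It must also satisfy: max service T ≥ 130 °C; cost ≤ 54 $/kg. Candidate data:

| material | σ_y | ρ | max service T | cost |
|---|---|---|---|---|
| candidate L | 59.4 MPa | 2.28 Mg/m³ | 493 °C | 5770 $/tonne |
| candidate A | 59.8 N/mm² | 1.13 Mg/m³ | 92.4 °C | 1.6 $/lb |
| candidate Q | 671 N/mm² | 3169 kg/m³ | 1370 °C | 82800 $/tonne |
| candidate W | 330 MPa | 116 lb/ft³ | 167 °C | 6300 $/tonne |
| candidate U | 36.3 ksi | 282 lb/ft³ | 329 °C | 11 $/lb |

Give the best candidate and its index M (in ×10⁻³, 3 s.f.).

Screen on constraints: max service T ≥ 130 °C; cost ≤ 54 $/kg. Survivors: candidate L, candidate W, candidate U.
Putting every candidate on a common basis:
  candidate L: σ_y = 59.40 MPa, ρ = 2280 kg/m³
  candidate W: σ_y = 330.0 MPa, ρ = 1858 kg/m³
  candidate U: σ_y = 250.3 MPa, ρ = 4517 kg/m³
  candidate W: M = 9.78×10⁻³
  candidate U: M = 3.50×10⁻³
  candidate L: M = 3.38×10⁻³
Highest index: candidate W.

candidate W, M = 9.78×10⁻³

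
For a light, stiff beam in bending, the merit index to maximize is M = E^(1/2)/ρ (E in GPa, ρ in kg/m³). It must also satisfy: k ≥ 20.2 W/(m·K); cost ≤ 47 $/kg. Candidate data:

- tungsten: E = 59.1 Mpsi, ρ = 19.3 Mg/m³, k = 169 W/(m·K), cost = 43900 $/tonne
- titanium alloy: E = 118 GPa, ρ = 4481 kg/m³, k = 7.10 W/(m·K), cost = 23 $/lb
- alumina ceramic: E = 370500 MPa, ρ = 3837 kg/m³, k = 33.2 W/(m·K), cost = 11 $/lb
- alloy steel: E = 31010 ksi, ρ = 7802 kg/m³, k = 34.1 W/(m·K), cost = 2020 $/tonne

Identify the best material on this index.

Screen on constraints: k ≥ 20.2 W/(m·K); cost ≤ 47 $/kg. Survivors: tungsten, alumina ceramic, alloy steel.
Putting every candidate on a common basis:
  tungsten: E = 407.5 GPa, ρ = 19300 kg/m³
  alumina ceramic: E = 370.5 GPa, ρ = 3837 kg/m³
  alloy steel: E = 213.8 GPa, ρ = 7802 kg/m³
  alumina ceramic: M = 5.02×10⁻³
  alloy steel: M = 1.87×10⁻³
  tungsten: M = 1.05×10⁻³
Alumina ceramic has the largest M.

alumina ceramic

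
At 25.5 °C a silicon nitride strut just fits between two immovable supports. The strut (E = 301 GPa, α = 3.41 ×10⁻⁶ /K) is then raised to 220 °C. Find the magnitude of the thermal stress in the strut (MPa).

ΔT = 194.5 K. Constrained thermal stress σ = E·α·ΔT = 301.0×10³ MPa × 3.41×10⁻⁶ × 194.5 = 200 MPa (compressive).

200 MPa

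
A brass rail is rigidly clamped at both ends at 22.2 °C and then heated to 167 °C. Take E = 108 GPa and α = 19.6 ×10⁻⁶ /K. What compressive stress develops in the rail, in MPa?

307 MPa

ΔT = 144.8 K. Constrained thermal stress σ = E·α·ΔT = 108.0×10³ MPa × 19.6×10⁻⁶ × 144.8 = 307 MPa (compressive).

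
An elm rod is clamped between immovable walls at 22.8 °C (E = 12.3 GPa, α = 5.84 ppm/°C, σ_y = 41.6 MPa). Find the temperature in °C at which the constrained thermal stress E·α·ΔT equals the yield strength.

602 °C

E·α·ΔT = 41.60 MPa ⇒ ΔT = 41.60 / (12.30×10³ × 5.84×10⁻⁶) = 579.1 K.
T = 22.8 + 579.1 = 601.9 °C.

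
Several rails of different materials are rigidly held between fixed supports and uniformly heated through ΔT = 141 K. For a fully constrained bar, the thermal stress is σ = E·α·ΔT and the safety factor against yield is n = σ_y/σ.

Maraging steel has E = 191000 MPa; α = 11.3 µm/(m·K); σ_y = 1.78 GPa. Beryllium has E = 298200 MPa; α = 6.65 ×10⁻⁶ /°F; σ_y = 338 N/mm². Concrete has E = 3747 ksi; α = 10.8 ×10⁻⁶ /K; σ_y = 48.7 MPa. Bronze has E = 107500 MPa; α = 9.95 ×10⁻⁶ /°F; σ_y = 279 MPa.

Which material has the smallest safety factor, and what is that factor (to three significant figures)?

beryllium, n = 0.672

In consistent units (E in GPa, α in ×10⁻⁶/K, σ_y in MPa):
  maraging steel: E = 191.0, α = 11.3, σ_y = 1780 → σ = 304 MPa, n = 5.85
  beryllium: E = 298.2, α = 12.0, σ_y = 338.0 → σ = 503 MPa, n = 0.672
  concrete: E = 25.83, α = 10.8, σ_y = 48.70 → σ = 39.3 MPa, n = 1.24
  bronze: E = 107.5, α = 17.9, σ_y = 279.0 → σ = 271 MPa, n = 1.03
Smallest n: beryllium with n = 0.672.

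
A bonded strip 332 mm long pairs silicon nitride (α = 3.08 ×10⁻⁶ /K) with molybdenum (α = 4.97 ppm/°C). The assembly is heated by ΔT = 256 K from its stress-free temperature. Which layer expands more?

molybdenum

α(silicon nitride) = 3.08×10⁻⁶/K vs α(molybdenum) = 4.97×10⁻⁶/K.
Higher α expands more for the same ΔT: molybdenum.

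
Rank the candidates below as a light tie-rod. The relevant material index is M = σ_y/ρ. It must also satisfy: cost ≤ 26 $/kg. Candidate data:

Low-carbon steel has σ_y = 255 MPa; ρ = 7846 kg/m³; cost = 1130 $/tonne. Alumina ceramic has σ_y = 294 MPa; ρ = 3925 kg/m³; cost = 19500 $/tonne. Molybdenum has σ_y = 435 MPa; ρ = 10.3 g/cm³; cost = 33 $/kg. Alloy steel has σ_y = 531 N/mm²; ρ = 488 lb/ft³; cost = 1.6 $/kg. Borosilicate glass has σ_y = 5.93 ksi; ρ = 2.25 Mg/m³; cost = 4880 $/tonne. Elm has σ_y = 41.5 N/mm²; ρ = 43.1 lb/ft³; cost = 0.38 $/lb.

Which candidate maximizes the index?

Screen on constraints: cost ≤ 26 $/kg. Survivors: low-carbon steel, alumina ceramic, alloy steel, borosilicate glass, elm.
Convert each candidate to consistent units, then evaluate M:
  low-carbon steel: σ_y = 255.0 MPa, ρ = 7846 kg/m³
  alumina ceramic: σ_y = 294.0 MPa, ρ = 3925 kg/m³
  alloy steel: σ_y = 531.0 MPa, ρ = 7817 kg/m³
  borosilicate glass: σ_y = 40.89 MPa, ρ = 2250 kg/m³
  elm: σ_y = 41.50 MPa, ρ = 690.4 kg/m³
  alumina ceramic: M = 74.9 kN·m/kg
  alloy steel: M = 67.9 kN·m/kg
  elm: M = 60.1 kN·m/kg
  low-carbon steel: M = 32.5 kN·m/kg
  borosilicate glass: M = 18.2 kN·m/kg
Alumina ceramic has the largest M.

alumina ceramic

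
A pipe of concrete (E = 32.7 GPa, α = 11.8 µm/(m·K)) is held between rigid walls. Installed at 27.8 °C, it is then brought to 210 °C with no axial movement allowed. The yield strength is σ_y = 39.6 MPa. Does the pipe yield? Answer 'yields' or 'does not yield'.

ΔT = 182.2 K. Constrained thermal stress σ = E·α·ΔT = 32.70×10³ MPa × 11.8×10⁻⁶ × 182.2 = 70.3 MPa (compressive).
Compare to σ_y = 39.6 MPa: σ ≥ σ_y, so it yields.

yields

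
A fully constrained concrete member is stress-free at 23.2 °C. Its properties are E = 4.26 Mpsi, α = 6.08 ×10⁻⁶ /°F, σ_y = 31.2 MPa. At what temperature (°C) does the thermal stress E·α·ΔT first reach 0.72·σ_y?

E = 4.26 Mpsi = 29.37 GPa.
α = 6.08×10⁻⁶/°F × 9/5 = 10.9×10⁻⁶/K.
E·α·ΔT = 22.46 MPa ⇒ ΔT = 22.46 / (29.37×10³ × 10.9×10⁻⁶) = 69.88 K.
T = 23.2 + 69.88 = 93.08 °C.

93.1 °C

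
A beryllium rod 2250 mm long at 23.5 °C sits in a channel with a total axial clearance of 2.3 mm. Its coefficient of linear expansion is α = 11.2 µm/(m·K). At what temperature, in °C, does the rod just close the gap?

115 °C

α·L₀·ΔT = 2.3 mm ⇒ ΔT = 2.3 / (11.2×10⁻⁶ × 2250.0) = 91.27 K.
T = 23.5 + 91.27 = 114.8 °C.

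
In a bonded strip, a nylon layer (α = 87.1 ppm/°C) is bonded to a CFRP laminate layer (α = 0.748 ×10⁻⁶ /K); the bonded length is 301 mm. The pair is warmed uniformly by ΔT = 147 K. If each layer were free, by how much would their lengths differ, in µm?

3820 µm

Δα = |87.1 − 0.748|×10⁻⁶/K = 86.4×10⁻⁶/K.
ΔL_mismatch = Δα·L·ΔT = 86.4×10⁻⁶ × 301.0 mm × 147.0 K = 3820 µm.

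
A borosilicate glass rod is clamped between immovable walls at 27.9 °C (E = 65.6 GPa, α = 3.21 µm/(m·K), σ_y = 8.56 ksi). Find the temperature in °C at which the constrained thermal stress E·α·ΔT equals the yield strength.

σ_y = 8.56 ksi = 59.02 MPa.
E·α·ΔT = 59.02 MPa ⇒ ΔT = 59.02 / (65.60×10³ × 3.21×10⁻⁶) = 280.3 K.
T = 27.9 + 280.3 = 308.2 °C.

308 °C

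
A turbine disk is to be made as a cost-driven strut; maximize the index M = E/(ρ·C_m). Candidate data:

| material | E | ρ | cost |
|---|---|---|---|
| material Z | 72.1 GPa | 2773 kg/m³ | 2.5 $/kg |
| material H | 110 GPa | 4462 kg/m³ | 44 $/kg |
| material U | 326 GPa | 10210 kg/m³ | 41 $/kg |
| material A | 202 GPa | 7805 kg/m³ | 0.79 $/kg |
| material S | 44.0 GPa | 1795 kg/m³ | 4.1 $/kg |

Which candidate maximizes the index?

material A

Computing M directly (units already consistent):
  material A: M = 32.8 MN·m per $
  material Z: M = 10.4 MN·m per $
  material S: M = 5.98 MN·m per $
  material U: M = 0.779 MN·m per $
  material H: M = 0.560 MN·m per $
The maximum is for material A.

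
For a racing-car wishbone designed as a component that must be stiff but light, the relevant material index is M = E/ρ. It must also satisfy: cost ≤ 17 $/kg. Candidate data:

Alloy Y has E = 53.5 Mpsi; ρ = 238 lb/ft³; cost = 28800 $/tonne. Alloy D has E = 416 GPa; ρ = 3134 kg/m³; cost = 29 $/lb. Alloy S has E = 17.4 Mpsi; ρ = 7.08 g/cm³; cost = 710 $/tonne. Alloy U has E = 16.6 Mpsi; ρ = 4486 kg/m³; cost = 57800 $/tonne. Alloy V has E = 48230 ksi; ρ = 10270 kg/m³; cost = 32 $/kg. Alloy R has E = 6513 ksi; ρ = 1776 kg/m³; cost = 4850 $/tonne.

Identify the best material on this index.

Screen on constraints: cost ≤ 17 $/kg. Survivors: alloy S, alloy R.
Normalizing units and computing the index:
  alloy S: E = 120.0 GPa, ρ = 7080 kg/m³
  alloy R: E = 44.91 GPa, ρ = 1776 kg/m³
  alloy R: M = 25.3 MN·m/kg
  alloy S: M = 16.9 MN·m/kg
The maximum is for alloy R.

alloy R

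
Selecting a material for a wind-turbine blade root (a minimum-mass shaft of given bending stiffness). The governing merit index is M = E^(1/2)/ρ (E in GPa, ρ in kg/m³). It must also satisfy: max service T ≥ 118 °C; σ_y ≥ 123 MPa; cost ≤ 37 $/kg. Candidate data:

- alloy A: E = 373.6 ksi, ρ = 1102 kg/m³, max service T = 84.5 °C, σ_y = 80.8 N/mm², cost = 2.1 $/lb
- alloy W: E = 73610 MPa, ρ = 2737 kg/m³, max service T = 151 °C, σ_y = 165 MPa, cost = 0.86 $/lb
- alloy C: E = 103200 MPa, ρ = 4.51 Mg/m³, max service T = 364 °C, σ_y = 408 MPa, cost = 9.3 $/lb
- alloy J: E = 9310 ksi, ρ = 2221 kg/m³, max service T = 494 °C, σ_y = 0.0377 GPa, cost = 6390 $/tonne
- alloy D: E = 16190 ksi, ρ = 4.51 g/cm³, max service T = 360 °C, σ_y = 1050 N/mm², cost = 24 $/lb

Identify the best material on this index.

alloy W

Screen on constraints: max service T ≥ 118 °C; σ_y ≥ 123 MPa; cost ≤ 37 $/kg. Survivors: alloy W, alloy C.
After converting to SI:
  alloy W: E = 73.61 GPa, ρ = 2737 kg/m³
  alloy C: E = 103.2 GPa, ρ = 4510 kg/m³
  alloy W: M = 3.13×10⁻³
  alloy C: M = 2.25×10⁻³
The maximum is for alloy W.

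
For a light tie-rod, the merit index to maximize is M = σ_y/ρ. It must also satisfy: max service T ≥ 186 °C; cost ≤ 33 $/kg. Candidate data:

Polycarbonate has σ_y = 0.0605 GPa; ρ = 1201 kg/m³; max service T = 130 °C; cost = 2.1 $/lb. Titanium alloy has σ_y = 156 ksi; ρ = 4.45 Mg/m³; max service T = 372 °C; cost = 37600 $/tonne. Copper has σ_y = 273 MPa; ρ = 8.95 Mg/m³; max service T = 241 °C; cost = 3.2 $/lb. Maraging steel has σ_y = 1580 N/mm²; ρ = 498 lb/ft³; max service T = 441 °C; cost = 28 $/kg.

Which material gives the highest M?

Screen on constraints: max service T ≥ 186 °C; cost ≤ 33 $/kg. Survivors: copper, maraging steel.
Putting every candidate on a common basis:
  copper: σ_y = 273.0 MPa, ρ = 8950 kg/m³
  maraging steel: σ_y = 1580 MPa, ρ = 7977 kg/m³
  maraging steel: M = 198 kN·m/kg
  copper: M = 30.5 kN·m/kg
Highest index: maraging steel.

maraging steel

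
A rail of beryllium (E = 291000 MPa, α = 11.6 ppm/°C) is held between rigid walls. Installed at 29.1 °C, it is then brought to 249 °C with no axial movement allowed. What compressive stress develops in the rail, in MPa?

742 MPa

E = 291000 MPa = 291.0 GPa.
ΔT = 219.9 K. Constrained thermal stress σ = E·α·ΔT = 291.0×10³ MPa × 11.6×10⁻⁶ × 219.9 = 742 MPa (compressive).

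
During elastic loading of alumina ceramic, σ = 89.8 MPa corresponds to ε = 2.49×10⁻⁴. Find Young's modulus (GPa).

361 GPa

E = σ/ε = 89.8 MPa / 2.49×10⁻⁴ = 360600 MPa = 361 GPa.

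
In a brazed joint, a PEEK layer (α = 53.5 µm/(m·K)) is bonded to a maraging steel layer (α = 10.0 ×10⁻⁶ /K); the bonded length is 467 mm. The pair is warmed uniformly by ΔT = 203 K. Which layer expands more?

PEEK

α(PEEK) = 53.5×10⁻⁶/K vs α(maraging steel) = 10.0×10⁻⁶/K.
Higher α expands more for the same ΔT: PEEK.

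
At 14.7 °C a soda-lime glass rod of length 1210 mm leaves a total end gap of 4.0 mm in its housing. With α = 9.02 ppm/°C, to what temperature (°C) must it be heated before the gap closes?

α·L₀·ΔT = 4.0 mm ⇒ ΔT = 4.0 / (9.02×10⁻⁶ × 1210.0) = 366.5 K.
T = 14.7 + 366.5 = 381.2 °C.

381 °C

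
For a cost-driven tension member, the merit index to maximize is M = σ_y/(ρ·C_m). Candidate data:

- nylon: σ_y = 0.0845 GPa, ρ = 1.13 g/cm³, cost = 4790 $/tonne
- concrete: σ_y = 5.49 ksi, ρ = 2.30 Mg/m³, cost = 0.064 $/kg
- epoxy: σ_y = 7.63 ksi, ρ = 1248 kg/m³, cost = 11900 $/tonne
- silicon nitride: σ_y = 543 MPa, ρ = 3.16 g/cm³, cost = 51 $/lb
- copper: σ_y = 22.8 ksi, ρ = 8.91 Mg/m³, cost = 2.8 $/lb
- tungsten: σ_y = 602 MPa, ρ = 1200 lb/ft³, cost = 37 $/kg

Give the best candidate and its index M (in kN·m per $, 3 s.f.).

concrete, M = 257 kN·m per $

In SI units:
  nylon: σ_y = 84.50 MPa, ρ = 1130 kg/m³, cost = 4.790 $/kg
  concrete: σ_y = 37.85 MPa, ρ = 2300 kg/m³, cost = 0.06400 $/kg
  epoxy: σ_y = 52.61 MPa, ρ = 1248 kg/m³, cost = 11.90 $/kg
  silicon nitride: σ_y = 543.0 MPa, ρ = 3160 kg/m³, cost = 112.4 $/kg
  copper: σ_y = 157.2 MPa, ρ = 8910 kg/m³, cost = 6.173 $/kg
  tungsten: σ_y = 602.0 MPa, ρ = 19220 kg/m³, cost = 37.00 $/kg
  concrete: M = 257 kN·m per $
  nylon: M = 15.6 kN·m per $
  epoxy: M = 3.54 kN·m per $
  copper: M = 2.86 kN·m per $
  silicon nitride: M = 1.53 kN·m per $
  tungsten: M = 0.846 kN·m per $
Highest index: concrete.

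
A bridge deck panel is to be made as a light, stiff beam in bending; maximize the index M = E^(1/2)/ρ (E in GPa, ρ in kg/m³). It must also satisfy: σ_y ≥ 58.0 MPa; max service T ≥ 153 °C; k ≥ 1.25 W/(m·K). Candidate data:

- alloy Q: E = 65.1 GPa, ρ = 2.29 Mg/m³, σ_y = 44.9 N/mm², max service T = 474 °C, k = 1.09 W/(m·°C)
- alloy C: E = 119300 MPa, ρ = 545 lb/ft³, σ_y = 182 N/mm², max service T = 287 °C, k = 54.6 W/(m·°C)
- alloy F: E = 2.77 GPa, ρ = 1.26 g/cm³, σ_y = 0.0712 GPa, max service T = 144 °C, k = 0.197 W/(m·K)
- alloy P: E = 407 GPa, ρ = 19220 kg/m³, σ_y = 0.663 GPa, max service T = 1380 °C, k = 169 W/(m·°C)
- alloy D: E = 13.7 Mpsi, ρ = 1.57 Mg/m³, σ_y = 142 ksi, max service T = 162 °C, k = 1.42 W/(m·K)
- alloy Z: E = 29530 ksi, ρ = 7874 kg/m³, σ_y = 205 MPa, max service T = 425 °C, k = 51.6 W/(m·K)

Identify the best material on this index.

alloy D

Screen on constraints: σ_y ≥ 58.0 MPa; max service T ≥ 153 °C; k ≥ 1.25 W/(m·K). Survivors: alloy C, alloy P, alloy D, alloy Z.
Normalizing units and computing the index:
  alloy C: E = 119.3 GPa, ρ = 8730 kg/m³
  alloy P: E = 407.0 GPa, ρ = 19220 kg/m³
  alloy D: E = 94.46 GPa, ρ = 1570 kg/m³
  alloy Z: E = 203.6 GPa, ρ = 7874 kg/m³
  alloy D: M = 6.19×10⁻³
  alloy Z: M = 1.81×10⁻³
  alloy C: M = 1.25×10⁻³
  alloy P: M = 1.05×10⁻³
Highest index: alloy D.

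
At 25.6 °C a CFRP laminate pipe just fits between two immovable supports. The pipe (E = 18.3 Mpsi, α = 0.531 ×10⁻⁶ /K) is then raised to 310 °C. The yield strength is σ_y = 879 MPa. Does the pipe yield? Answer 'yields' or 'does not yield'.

E = 18.3 Mpsi = 126.2 GPa.
ΔT = 284.4 K. Constrained thermal stress σ = E·α·ΔT = 126.2×10³ MPa × 0.531×10⁻⁶ × 284.4 = 19.1 MPa (compressive).
Compare to σ_y = 879 MPa: σ < σ_y, so it does not yield.

does not yield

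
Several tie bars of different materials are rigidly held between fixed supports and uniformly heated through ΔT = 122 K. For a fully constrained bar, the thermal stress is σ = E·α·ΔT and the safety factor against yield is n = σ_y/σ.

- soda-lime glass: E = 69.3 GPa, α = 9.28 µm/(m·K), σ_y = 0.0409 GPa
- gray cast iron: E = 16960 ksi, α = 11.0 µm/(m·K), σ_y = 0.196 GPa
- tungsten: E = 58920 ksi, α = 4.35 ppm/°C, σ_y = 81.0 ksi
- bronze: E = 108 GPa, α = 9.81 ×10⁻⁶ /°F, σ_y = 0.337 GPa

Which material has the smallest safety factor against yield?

soda-lime glass

Per material, after unit conversion:
  soda-lime glass: E = 69.30, α = 9.28, σ_y = 40.90 → σ = 78.5 MPa, n = 0.521
  gray cast iron: E = 116.9, α = 11.0, σ_y = 196.0 → σ = 157 MPa, n = 1.25
  tungsten: E = 406.2, α = 4.35, σ_y = 558.5 → σ = 216 MPa, n = 2.59
  bronze: E = 108.0, α = 17.7, σ_y = 337.0 → σ = 233 MPa, n = 1.45
Soda-lime glass has the lowest safety factor, n = 0.521.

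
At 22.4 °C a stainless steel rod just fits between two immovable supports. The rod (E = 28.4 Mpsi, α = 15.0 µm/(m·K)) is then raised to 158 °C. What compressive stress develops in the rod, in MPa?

398 MPa

E = 28.4 Mpsi = 195.8 GPa.
ΔT = 135.6 K. Constrained thermal stress σ = E·α·ΔT = 195.8×10³ MPa × 15.0×10⁻⁶ × 135.6 = 398 MPa (compressive).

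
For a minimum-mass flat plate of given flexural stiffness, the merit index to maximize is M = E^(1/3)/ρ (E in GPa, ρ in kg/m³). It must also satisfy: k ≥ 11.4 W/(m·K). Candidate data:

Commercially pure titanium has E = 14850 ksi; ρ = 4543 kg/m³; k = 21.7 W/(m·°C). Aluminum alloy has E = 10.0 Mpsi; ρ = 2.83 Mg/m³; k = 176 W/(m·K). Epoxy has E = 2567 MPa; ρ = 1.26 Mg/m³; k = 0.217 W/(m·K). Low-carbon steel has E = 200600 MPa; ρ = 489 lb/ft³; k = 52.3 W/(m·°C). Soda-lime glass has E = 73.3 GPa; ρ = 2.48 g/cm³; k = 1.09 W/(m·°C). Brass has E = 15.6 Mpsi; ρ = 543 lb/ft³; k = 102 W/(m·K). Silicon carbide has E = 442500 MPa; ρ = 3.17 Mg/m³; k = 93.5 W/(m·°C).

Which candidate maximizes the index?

silicon carbide

Screen on constraints: k ≥ 11.4 W/(m·K). Survivors: commercially pure titanium, aluminum alloy, low-carbon steel, brass, silicon carbide.
After converting to SI:
  commercially pure titanium: E = 102.4 GPa, ρ = 4543 kg/m³
  aluminum alloy: E = 68.95 GPa, ρ = 2830 kg/m³
  low-carbon steel: E = 200.6 GPa, ρ = 7833 kg/m³
  brass: E = 107.6 GPa, ρ = 8698 kg/m³
  silicon carbide: E = 442.5 GPa, ρ = 3170 kg/m³
  silicon carbide: M = 2.40×10⁻³
  aluminum alloy: M = 1.45×10⁻³
  commercially pure titanium: M = 1.03×10⁻³
  low-carbon steel: M = 0.747×10⁻³
  brass: M = 0.547×10⁻³
Silicon carbide ranks first.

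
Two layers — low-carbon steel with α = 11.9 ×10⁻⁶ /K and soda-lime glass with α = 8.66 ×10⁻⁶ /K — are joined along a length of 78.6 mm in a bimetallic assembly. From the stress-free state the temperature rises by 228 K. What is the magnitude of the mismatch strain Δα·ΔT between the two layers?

7.39×10⁻⁴

Δα = |11.9 − 8.66|×10⁻⁶/K = 3.24×10⁻⁶/K.
Mismatch strain = Δα·ΔT = 3.24×10⁻⁶ × 228.0 = 7.39×10⁻⁴.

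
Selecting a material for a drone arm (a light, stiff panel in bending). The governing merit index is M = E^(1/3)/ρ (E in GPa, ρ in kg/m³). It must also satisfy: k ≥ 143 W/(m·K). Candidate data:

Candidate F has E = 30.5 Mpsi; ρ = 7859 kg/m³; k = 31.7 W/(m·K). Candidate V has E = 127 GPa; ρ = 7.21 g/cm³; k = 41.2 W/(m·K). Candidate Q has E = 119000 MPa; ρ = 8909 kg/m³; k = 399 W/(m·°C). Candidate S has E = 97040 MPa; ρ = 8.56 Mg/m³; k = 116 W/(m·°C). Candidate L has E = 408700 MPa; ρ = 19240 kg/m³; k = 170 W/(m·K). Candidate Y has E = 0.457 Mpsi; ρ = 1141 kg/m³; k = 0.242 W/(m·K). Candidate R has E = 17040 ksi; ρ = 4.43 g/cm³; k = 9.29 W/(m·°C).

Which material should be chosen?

Screen on constraints: k ≥ 143 W/(m·K). Survivors: candidate Q, candidate L.
After converting to SI:
  candidate Q: E = 119.0 GPa, ρ = 8909 kg/m³
  candidate L: E = 408.7 GPa, ρ = 19240 kg/m³
  candidate Q: M = 0.552×10⁻³
  candidate L: M = 0.386×10⁻³
Candidate Q ranks first.

candidate Q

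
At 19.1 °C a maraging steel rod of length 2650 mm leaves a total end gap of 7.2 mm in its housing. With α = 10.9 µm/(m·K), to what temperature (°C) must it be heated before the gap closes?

268 °C

α·L₀·ΔT = 7.2 mm ⇒ ΔT = 7.2 / (10.9×10⁻⁶ × 2650.0) = 249.3 K.
T = 19.1 + 249.3 = 268.4 °C.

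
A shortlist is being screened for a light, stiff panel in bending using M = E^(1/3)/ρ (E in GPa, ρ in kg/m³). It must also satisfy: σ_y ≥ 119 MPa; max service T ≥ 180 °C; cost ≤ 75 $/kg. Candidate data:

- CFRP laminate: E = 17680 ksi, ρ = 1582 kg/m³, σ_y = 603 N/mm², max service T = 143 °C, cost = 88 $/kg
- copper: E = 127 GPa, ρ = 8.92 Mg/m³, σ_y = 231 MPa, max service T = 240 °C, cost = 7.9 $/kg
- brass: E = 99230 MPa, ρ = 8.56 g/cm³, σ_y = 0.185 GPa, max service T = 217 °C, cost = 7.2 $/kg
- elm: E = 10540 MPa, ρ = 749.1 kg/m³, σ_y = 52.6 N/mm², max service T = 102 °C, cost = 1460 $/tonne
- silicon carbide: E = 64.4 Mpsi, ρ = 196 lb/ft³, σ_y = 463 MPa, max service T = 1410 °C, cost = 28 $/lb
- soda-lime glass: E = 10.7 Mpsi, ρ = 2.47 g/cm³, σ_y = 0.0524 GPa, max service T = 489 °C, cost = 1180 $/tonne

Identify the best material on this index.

Screen on constraints: σ_y ≥ 119 MPa; max service T ≥ 180 °C; cost ≤ 75 $/kg. Survivors: copper, brass, silicon carbide.
In SI units:
  copper: E = 127.0 GPa, ρ = 8920 kg/m³
  brass: E = 99.23 GPa, ρ = 8560 kg/m³
  silicon carbide: E = 444.0 GPa, ρ = 3140 kg/m³
  silicon carbide: M = 2.43×10⁻³
  copper: M = 0.564×10⁻³
  brass: M = 0.541×10⁻³
Silicon carbide ranks first.

silicon carbide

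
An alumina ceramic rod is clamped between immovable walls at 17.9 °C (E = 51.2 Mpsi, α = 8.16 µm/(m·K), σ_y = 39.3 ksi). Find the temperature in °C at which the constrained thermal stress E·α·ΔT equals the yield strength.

E = 51.2 Mpsi = 353.0 GPa.
σ_y = 39.3 ksi = 271.0 MPa.
E·α·ΔT = 271.0 MPa ⇒ ΔT = 271.0 / (353.0×10³ × 8.16×10⁻⁶) = 94.07 K.
T = 17.9 + 94.07 = 112.0 °C.

112 °C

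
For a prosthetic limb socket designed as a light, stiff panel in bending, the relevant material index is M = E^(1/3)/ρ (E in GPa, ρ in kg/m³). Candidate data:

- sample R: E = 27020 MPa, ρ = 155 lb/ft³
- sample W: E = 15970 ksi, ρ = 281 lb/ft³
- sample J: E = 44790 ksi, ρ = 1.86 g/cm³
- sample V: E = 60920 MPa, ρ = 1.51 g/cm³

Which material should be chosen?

sample J

Putting every candidate on a common basis:
  sample R: E = 27.02 GPa, ρ = 2483 kg/m³
  sample W: E = 110.1 GPa, ρ = 4501 kg/m³
  sample J: E = 308.8 GPa, ρ = 1860 kg/m³
  sample V: E = 60.92 GPa, ρ = 1510 kg/m³
  sample J: M = 3.63×10⁻³
  sample V: M = 2.61×10⁻³
  sample R: M = 1.21×10⁻³
  sample W: M = 1.06×10⁻³
Sample J has the largest M.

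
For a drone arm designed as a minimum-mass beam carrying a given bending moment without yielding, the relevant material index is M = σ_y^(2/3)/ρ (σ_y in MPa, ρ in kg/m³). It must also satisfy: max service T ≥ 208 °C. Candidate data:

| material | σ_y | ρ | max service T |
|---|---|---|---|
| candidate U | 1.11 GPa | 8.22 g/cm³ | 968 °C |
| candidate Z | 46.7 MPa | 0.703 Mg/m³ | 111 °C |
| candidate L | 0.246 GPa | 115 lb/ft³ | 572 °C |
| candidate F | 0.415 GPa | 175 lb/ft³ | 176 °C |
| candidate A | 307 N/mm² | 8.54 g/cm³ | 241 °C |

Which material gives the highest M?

candidate L

Screen on constraints: max service T ≥ 208 °C. Survivors: candidate U, candidate L, candidate A.
Convert each candidate to consistent units, then evaluate M:
  candidate U: σ_y = 1110 MPa, ρ = 8220 kg/m³
  candidate L: σ_y = 246.0 MPa, ρ = 1842 kg/m³
  candidate A: σ_y = 307.0 MPa, ρ = 8540 kg/m³
  candidate L: M = 21.3×10⁻³
  candidate U: M = 13.0×10⁻³
  candidate A: M = 5.33×10⁻³
Highest index: candidate L.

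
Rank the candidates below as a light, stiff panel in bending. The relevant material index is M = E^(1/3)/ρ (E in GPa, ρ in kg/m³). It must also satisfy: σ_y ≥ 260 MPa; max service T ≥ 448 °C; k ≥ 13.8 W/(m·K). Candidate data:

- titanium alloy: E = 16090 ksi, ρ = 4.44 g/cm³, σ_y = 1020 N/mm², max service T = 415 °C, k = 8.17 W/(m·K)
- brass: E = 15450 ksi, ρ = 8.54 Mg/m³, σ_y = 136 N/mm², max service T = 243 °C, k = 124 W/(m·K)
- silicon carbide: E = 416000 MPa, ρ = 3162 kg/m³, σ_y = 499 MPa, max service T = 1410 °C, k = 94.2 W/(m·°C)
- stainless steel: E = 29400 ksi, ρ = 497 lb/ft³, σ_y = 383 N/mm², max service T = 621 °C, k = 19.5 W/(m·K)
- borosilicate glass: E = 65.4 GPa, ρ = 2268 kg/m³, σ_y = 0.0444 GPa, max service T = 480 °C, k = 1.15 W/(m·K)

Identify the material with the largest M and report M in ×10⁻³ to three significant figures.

silicon carbide, M = 2.36×10⁻³

Screen on constraints: σ_y ≥ 260 MPa; max service T ≥ 448 °C; k ≥ 13.8 W/(m·K). Survivors: silicon carbide, stainless steel.
Putting every candidate on a common basis:
  silicon carbide: E = 416.0 GPa, ρ = 3162 kg/m³
  stainless steel: E = 202.7 GPa, ρ = 7961 kg/m³
  silicon carbide: M = 2.36×10⁻³
  stainless steel: M = 0.738×10⁻³
The maximum is for silicon carbide.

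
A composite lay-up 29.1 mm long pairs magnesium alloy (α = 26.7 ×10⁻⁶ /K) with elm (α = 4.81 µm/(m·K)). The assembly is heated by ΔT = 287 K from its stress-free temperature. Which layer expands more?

magnesium alloy

α(magnesium alloy) = 26.7×10⁻⁶/K vs α(elm) = 4.81×10⁻⁶/K.
Higher α expands more for the same ΔT: magnesium alloy.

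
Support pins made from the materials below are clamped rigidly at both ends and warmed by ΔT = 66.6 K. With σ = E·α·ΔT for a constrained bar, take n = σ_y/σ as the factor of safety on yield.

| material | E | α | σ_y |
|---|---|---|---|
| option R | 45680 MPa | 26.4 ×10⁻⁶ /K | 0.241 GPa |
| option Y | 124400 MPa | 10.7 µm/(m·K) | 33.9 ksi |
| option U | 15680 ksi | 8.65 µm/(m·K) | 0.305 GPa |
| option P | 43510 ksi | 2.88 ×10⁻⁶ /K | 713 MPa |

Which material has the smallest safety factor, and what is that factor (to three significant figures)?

Converting E to GPa, α to ×10⁻⁶/K, σ_y to MPa, then σ and n for each:
  option R: E = 45.68, α = 26.4, σ_y = 241.0 → σ = 80.3 MPa, n = 3.00
  option Y: E = 124.4, α = 10.7, σ_y = 233.7 → σ = 88.6 MPa, n = 2.64
  option U: E = 108.1, α = 8.65, σ_y = 305.0 → σ = 62.3 MPa, n = 4.90
  option P: E = 300.0, α = 2.88, σ_y = 713.0 → σ = 57.5 MPa, n = 12.4
Option Y has the lowest safety factor, n = 2.64.

option Y, n = 2.64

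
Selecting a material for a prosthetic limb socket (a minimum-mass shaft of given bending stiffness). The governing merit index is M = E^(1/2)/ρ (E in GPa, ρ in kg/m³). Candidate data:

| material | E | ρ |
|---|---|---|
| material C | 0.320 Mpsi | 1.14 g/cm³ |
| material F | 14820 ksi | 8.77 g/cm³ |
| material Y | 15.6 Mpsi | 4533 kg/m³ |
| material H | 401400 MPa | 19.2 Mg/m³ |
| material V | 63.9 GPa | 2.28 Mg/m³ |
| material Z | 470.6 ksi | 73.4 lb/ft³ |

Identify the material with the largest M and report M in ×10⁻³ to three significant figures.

material V, M = 3.51×10⁻³

After converting to SI:
  material C: E = 2.206 GPa, ρ = 1140 kg/m³
  material F: E = 102.2 GPa, ρ = 8770 kg/m³
  material Y: E = 107.6 GPa, ρ = 4533 kg/m³
  material H: E = 401.4 GPa, ρ = 19200 kg/m³
  material V: E = 63.90 GPa, ρ = 2280 kg/m³
  material Z: E = 3.245 GPa, ρ = 1176 kg/m³
  material V: M = 3.51×10⁻³
  material Y: M = 2.29×10⁻³
  material Z: M = 1.53×10⁻³
  material C: M = 1.30×10⁻³
  material F: M = 1.15×10⁻³
  material H: M = 1.04×10⁻³
The maximum is for material V.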